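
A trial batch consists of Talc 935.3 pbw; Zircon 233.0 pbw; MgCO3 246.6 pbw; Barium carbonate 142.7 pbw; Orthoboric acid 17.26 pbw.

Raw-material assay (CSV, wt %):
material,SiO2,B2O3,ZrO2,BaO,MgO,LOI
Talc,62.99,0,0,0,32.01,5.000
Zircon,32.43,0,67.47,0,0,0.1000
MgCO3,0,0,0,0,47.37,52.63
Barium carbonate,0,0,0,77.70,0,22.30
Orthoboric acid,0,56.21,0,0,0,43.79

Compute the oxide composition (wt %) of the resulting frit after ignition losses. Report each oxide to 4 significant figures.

Working values appear rounded to four significant digits when written out — every computation maintains full float precision from first step to last — each reported value is rounded just once. The derived quantities (the five compositions, the yield, net glass mass, totals, ignition loss) are re-derived using the weight values for 1359 pbw of glass in exact precision, as quoted within the problem or the answer.
Delivered oxide masses:
  SiO2: 935.3·0.6299 + 233.0·0.3243 = 664.7 pbw
  B2O3: 17.26·0.5621 = 9.702 pbw
  ZrO2: 233.0·0.6747 = 157.2 pbw
  BaO: 142.7·0.7770 = 110.9 pbw
  MgO: 935.3·0.3201 + 246.6·0.4737 = 416.2 pbw
LOI: 935.3·0.05000 + 233.0·0.001000 + 246.6·0.5263 + 142.7·0.2230 + 17.26·0.4379 = 216.2 pbw
Glass = total batch minus LOI = 1575 − 216.2 = 1359 pbw (= the summed oxide contributions)
percent by weight: oxide/glass ×100

Glass mass = 1359 pbw (batch 1575 − LOI 216.2).
Composition: SiO2 48.92%, B2O3 0.7141%, ZrO2 11.57%, BaO 8.161%, MgO 30.63%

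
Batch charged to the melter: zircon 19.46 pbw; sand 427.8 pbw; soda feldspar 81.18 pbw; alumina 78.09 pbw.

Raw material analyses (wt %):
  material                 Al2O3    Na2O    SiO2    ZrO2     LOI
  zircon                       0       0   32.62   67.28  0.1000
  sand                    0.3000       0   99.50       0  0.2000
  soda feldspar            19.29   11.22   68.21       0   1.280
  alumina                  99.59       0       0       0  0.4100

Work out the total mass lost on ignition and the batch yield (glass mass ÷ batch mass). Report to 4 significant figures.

LOI loss = 2.234 pbw; glass = 604.3 pbw; yield = 99.63%

Values along the way appear with 4-significant-digit rounding alongside each step — all arithmetic runs at full precision at each step. Every reported number undergoes a single rounding; the derived quantities (glass mass, ignition loss, totals, the yield, the four compositions) are rebuilt from the weighed amounts for 604.3 pbw of glass at full float precision as given in question or answer.
Loss on ignition, line by line:
  zircon: 19.46 × 0.001000 = 0.01946 pbw
  sand: 427.8 × 0.002000 = 0.8556 pbw
  soda feldspar: 81.18 × 0.01280 = 1.039 pbw
  alumina: 78.09 × 0.004100 = 0.3202 pbw
Total LOI = 2.234 pbw
Glass = batch − LOI = 606.5 − 2.234 = 604.3 pbw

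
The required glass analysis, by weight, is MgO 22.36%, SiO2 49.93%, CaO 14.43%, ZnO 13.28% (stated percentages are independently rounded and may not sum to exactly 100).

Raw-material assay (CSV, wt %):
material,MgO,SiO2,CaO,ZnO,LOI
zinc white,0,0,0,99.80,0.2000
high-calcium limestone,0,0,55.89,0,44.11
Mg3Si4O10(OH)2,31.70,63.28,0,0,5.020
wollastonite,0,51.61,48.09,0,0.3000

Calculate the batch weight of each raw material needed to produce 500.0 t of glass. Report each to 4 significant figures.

Batch per 500.0 t glass:
  zinc white: 66.53 t
  high-calcium limestone: 84.96 t
  Mg3Si4O10(OH)2: 352.7 t
  wollastonite: 51.29 t
Total batch = 555.5 t; LOI loss = 55.47 t; yield = 90.01%

Working values are printed rounded to four significant figures — the working math holds exact precision end to end. Every reported value carries a single rounding — derived quantities, which include yield, totals, glass mass, LOI, the four compositions, are carried at exact precision, exactly as printed in either problem or answer, from the weighed amounts per 500.0 t of glass.
Oxide mass targets, per 500.0 t glass:
  MgO: 22.36% × 500.0 = 111.8 t
  SiO2: 49.93% × 500.0 = 249.6 t
  CaO: 14.43% × 500.0 = 72.15 t
  ZnO: 13.28% × 500.0 = 66.40 t
Mass-balance tally per oxide applying the batch weights above, against the basis in use (delivered sums recover each target given rounding of the digits):
  MgO: 352.7·0.3170 = 111.8 t (target 111.8 t)
  SiO2: 352.7·0.6328 + 51.29·0.5161 = 249.7 t (target 249.6 t)
  CaO: 84.96·0.5589 + 51.29·0.4809 = 72.15 t (target 72.15 t)
  ZnO: 66.53·0.9980 = 66.40 t (target 66.40 t)
Mass balance on the glass: Σ batch − LOI loss = 500.0 t (targets for the oxides total 500.0 t; against the stated basis, 500.0 t — differing by rounding only).
Total batch = Σ batch = 555.5 t; the LOI term Σ batch·LOI equals 55.47 t; yield = glass ÷ total batch = 90.01%.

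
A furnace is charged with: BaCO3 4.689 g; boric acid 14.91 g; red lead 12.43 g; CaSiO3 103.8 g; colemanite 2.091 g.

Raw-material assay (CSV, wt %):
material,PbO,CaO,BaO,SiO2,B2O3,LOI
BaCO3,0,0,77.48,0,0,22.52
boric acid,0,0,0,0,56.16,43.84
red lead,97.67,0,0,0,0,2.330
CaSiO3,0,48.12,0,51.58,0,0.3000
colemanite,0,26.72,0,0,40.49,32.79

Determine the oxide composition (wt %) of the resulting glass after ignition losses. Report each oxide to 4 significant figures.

Mid-chain values are shown rounded off to 4 significant figures in the printout; the whole derivation maintains full float precision at all times — every reported result carries a single rounding. The derived quantities, which include totals, five oxide percentages, glass mass, LOI, the yield, are computed in full float precision, as written in problem or answer, from the weighed amounts for 129.0 g of glass.
What the batch supplies per oxide:
  PbO: 12.43·0.9767 = 12.14 g
  CaO: 103.8·0.4812 + 2.091·0.2672 = 50.51 g
  BaO: 4.689·0.7748 = 3.633 g
  SiO2: 103.8·0.5158 = 53.54 g
  B2O3: 14.91·0.5616 + 2.091·0.4049 = 9.220 g
LOI: 4.689·0.2252 + 14.91·0.4384 + 12.43·0.02330 + 103.8·0.003000 + 2.091·0.3279 = 8.879 g
Resulting glass, batch − LOI: 137.9 − 8.879 = 129.0 g (consistent with Σ oxide mass)
percent by weight: oxide/glass ×100

Glass mass = 129.0 g (batch 137.9 − LOI 8.879).
Composition: PbO 9.408%, CaO 39.14%, BaO 2.815%, SiO2 41.49%, B2O3 7.145%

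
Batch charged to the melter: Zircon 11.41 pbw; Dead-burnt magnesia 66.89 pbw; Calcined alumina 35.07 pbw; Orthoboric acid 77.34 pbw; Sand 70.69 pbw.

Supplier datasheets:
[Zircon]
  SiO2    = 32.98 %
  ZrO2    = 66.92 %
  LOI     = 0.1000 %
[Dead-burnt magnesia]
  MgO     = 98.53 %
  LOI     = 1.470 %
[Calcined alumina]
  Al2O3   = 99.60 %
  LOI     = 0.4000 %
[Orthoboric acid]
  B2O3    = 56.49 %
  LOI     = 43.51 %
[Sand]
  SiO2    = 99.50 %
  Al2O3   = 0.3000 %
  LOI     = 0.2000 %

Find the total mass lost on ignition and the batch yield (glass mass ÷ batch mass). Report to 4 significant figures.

LOI loss = 34.93 pbw; glass = 226.5 pbw; yield = 86.64%

The working math carries full float precision from start to finish. Rounding to 4 significant figures extends to every working value as displayed; each reported result takes a single rounding — the derived quantities (net glass mass, five oxide percentages, the totals, yield, ignition loss) are carried in full float precision from the batch weights for 226.5 pbw of glass, exactly as shown in the problem or the answer.
Loss on ignition, line by line:
  Zircon: 11.41 × 0.001000 = 0.01141 pbw
  Dead-burnt magnesia: 66.89 × 0.01470 = 0.9833 pbw
  Calcined alumina: 35.07 × 0.004000 = 0.1403 pbw
  Orthoboric acid: 77.34 × 0.4351 = 33.65 pbw
  Sand: 70.69 × 0.002000 = 0.1414 pbw
Total LOI = 34.93 pbw
Glass = batch − LOI = 261.4 − 34.93 = 226.5 pbw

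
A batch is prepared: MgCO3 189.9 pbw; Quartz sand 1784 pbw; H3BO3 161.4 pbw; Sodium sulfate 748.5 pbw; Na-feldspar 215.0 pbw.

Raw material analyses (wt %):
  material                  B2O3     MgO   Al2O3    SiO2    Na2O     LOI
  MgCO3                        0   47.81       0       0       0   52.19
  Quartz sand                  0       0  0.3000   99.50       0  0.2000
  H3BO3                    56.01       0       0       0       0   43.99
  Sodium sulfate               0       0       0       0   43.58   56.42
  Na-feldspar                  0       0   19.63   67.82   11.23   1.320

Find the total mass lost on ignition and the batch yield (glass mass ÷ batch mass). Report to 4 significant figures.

Values along the way are printed rounded to four significant digits as written; full float precision is kept through every step; each reported number is rounded a single time; all derived quantities are recomputed in exact precision (totals, LOI, the five compositions, yield, glass mass) from the weighed amounts on 2500 pbw of glass, as set out in problem or answer.
Loss on ignition, line by line:
  MgCO3: 189.9 × 0.5219 = 99.11 pbw
  Quartz sand: 1784 × 0.002000 = 3.568 pbw
  H3BO3: 161.4 × 0.4399 = 71.00 pbw
  Sodium sulfate: 748.5 × 0.5642 = 422.3 pbw
  Na-feldspar: 215.0 × 0.01320 = 2.838 pbw
Total LOI = 598.8 pbw
Glass = batch − LOI = 3099 − 598.8 = 2500 pbw

LOI loss = 598.8 pbw; glass = 2500 pbw; yield = 80.68%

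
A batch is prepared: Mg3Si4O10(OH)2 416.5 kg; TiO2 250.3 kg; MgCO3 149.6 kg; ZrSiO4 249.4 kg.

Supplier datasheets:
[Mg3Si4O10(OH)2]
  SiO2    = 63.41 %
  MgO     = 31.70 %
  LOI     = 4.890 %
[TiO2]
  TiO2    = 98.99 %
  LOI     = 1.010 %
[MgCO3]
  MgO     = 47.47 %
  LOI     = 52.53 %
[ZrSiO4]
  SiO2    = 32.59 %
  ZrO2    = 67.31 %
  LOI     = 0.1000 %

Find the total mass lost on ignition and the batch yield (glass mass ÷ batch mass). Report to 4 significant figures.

All internal work maintains exact precision in all steps; in-progress results appear with 4-significant-figure rounding on the page — each reported value undergoes a single rounding — all derived quantities, including ignition loss, glass mass, the four compositions, totals, yield, are re-derived from the weighed amounts for 964.1 kg of glass at exact precision as they appear in the question or the answer.
Per-material ignition loss:
  Mg3Si4O10(OH)2: 416.5 × 0.04890 = 20.37 kg
  TiO2: 250.3 × 0.01010 = 2.528 kg
  MgCO3: 149.6 × 0.5253 = 78.58 kg
  ZrSiO4: 249.4 × 0.001000 = 0.2494 kg
Total LOI = 101.7 kg
Glass = batch − LOI = 1066 − 101.7 = 964.1 kg

LOI loss = 101.7 kg; glass = 964.1 kg; yield = 90.46%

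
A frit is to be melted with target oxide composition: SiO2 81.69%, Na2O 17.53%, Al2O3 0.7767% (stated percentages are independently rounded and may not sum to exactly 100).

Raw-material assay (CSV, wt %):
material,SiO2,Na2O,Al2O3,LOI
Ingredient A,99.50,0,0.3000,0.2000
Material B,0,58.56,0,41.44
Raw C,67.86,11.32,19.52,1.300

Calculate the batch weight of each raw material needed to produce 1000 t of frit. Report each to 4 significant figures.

Every computation keeps full precision end to end — values along the way appear with 4-significant-figure rounding when written out. A single rounding finalizes every reported number; derived quantities (the three compositions, net glass mass, totals, the yield, LOI) are carried using the weight values at 1000 t of glass in full float precision as quoted within the problem or answer text.
Per-oxide target masses for 1000 t frit:
  SiO2: 81.69% × 1000 = 816.9 t
  Na2O: 17.53% × 1000 = 175.3 t
  Al2O3: 0.7767% × 1000 = 7.767 t
Mass-balance tally per oxide working from each reported weight, at the basis given (sum by sum, the targets are met within answer rounding):
  SiO2: 802.3·0.9950 + 27.46·0.6786 = 816.9 t (target 816.9 t)
  Na2O: 294.0·0.5856 + 27.46·0.1132 = 175.3 t (target 175.3 t)
  Al2O3: 802.3·0.003000 + 27.46·0.1952 = 7.767 t (target 7.767 t)
Glass mass check: whole batch net of LOI = 1000 t (oxide target masses add up to 1000 t; the stated basis being 1000 t — any gap is answer rounding).
Adding the batch up: Σ batch = 1124 t; the LOI term Σ batch·LOI equals 123.8 t; yield: glass divided by total = 88.98%.

Batch per 1000 t frit:
  Ingredient A: 802.3 t
  Material B: 294.0 t
  Raw C: 27.46 t
Total batch = 1124 t; LOI loss = 123.8 t; yield = 88.98%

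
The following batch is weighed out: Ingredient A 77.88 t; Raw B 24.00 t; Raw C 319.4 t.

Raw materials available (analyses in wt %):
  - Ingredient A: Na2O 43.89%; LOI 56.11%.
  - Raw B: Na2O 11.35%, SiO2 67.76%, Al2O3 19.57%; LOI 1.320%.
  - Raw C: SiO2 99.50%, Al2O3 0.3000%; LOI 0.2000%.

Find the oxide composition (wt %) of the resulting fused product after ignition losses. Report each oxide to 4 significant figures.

The working math runs at exact precision through the solve — in-progress results are shown, rounded to 4 significant figures, in the printout. Exactly one rounding is applied to each reported result — the derived quantities are recomputed in exact precision (net glass mass, totals, LOI, yield, three oxide percentages) from the weighed amounts per 376.6 t of glass as written in the question or the answer.
Oxide-by-oxide delivered mass:
  Na2O: 77.88·0.4389 + 24.00·0.1135 = 36.91 t
  SiO2: 24.00·0.6776 + 319.4·0.9950 = 334.1 t
  Al2O3: 24.00·0.1957 + 319.4·0.003000 = 5.655 t
LOI: 77.88·0.5611 + 24.00·0.01320 + 319.4·0.002000 = 44.65 t
batch − LOI leaves glass = 421.3 − 44.65 = 376.6 t (consistent with Σ oxide mass)
wt % = oxide mass / glass mass × 100

Glass mass = 376.6 t (batch 421.3 − LOI 44.65).
Composition: Na2O 9.799%, SiO2 88.70%, Al2O3 1.501%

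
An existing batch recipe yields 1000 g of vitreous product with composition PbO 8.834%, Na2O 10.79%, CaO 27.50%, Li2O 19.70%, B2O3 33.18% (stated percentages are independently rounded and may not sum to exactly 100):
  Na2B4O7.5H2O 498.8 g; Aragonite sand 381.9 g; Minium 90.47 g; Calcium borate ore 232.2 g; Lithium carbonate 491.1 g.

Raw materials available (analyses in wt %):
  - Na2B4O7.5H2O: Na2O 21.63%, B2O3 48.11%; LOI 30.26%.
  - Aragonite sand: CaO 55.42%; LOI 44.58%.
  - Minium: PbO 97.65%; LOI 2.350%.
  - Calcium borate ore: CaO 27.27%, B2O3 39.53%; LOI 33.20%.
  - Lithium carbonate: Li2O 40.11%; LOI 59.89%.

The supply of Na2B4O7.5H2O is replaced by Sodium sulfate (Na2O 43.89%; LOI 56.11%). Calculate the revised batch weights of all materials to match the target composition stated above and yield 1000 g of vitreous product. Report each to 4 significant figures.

Revised batch per 1000 g vitreous product:
  Sodium sulfate: 245.8 g
  Aragonite sand: 83.19 g
  Minium: 90.47 g
  Calcium borate ore: 839.4 g
  Lithium carbonate: 491.1 g
Total batch = 1750 g; LOI loss = 749.9 g

Each numeric step carries exact precision at each step; working values are displayed, with 4-significant-digit rounding, when written out — each reported figure is rounded a single time. The derived quantities, including glass mass, the five compositions, the yield, LOI, the totals, are rebuilt starting from the weights at 1000 g of glass in full precision as they appear in question or answer.
The oxide mass targets at 1000 g vitreous product:
  PbO: 8.834% × 1000 = 88.34 g
  Na2O: 10.79% × 1000 = 107.9 g
  CaO: 27.50% × 1000 = 275.0 g
  Li2O: 19.70% × 1000 = 197.0 g
  B2O3: 33.18% × 1000 = 331.8 g
Verifying the oxide balance on the weights just shown, relative to the basis at hand (sums match the target masses within answer rounding):
  PbO: 90.47·0.9765 = 88.34 g (target 88.34 g)
  Na2O: 245.8·0.4389 = 107.9 g (target 107.9 g)
  CaO: 83.19·0.5542 + 839.4·0.2727 = 275.0 g (target 275.0 g)
  Li2O: 491.1·0.4011 = 197.0 g (target 197.0 g)
  B2O3: 839.4·0.3953 = 331.8 g (target 331.8 g)
Glass-mass sanity pass: Σ batch − LOI loss = 1000 g (oxide target masses add up to 1000 g; basis as stated: 1000 g — gaps are rounding artifacts).
Adding the batch up: Σ batch = 1750 g; loss to ignition Σ batch·LOI = 749.9 g; yield = glass ÷ total batch = 57.15%.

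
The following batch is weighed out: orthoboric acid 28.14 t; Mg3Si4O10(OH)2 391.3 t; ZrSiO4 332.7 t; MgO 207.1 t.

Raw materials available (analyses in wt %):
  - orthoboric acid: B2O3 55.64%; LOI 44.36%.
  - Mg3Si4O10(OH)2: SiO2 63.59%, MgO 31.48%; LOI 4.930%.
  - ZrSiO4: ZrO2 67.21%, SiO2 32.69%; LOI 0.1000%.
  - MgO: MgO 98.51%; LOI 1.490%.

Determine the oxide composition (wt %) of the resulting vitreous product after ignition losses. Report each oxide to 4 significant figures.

Working values are displayed (rounded to 4 significant figures) alongside each step. All internal work holds exact precision at all times; each reported value undergoes a single rounding. All derived quantities (yield, the totals, net glass mass, ignition loss, the four compositions) are recomputed in full float precision using the weight values for 924.0 t of glass, as set out in either problem or answer.
Oxide-by-oxide delivered mass:
  ZrO2: 332.7·0.6721 = 223.6 t
  SiO2: 391.3·0.6359 + 332.7·0.3269 = 357.6 t
  B2O3: 28.14·0.5564 = 15.66 t
  MgO: 391.3·0.3148 + 207.1·0.9851 = 327.2 t
LOI: 28.14·0.4436 + 391.3·0.04930 + 332.7·0.001000 + 207.1·0.01490 = 35.19 t
Glass mass = batch − LOI = 959.2 − 35.19 = 924.0 t (consistent with Σ oxide mass)
wt % = oxide mass / glass mass × 100

Glass mass = 924.0 t (batch 959.2 − LOI 35.19).
Composition: ZrO2 24.20%, SiO2 38.70%, B2O3 1.694%, MgO 35.41%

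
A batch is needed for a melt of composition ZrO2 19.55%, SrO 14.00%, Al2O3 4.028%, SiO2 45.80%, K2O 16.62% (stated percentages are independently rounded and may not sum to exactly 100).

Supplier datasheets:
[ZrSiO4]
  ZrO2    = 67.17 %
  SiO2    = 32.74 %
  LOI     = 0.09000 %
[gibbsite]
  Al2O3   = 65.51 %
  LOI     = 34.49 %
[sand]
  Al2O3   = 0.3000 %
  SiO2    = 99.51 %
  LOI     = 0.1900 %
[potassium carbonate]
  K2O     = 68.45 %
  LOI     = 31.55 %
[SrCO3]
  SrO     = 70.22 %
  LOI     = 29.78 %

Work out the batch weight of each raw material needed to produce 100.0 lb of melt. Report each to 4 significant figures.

Batch per 100.0 lb melt:
  ZrSiO4: 29.11 lb
  gibbsite: 5.982 lb
  sand: 36.45 lb
  potassium carbonate: 24.28 lb
  SrCO3: 19.94 lb
Total batch = 115.8 lb; LOI loss = 15.76 lb; yield = 86.39%

The working math runs at full float precision through the solve — in-progress results appear rounded off to 4 significant digits alongside each step; a single rounding yields each reported value; derived quantities, including the totals, LOI, the five compositions, glass mass, the yield, are re-derived using the weight values on 100.0 lb of glass in full precision, exactly as shown in problem or answer.
Oxide mass targets, per 100.0 lb melt:
  ZrO2: 19.55% × 100.0 = 19.55 lb
  SrO: 14.00% × 100.0 = 14.00 lb
  Al2O3: 4.028% × 100.0 = 4.028 lb
  SiO2: 45.80% × 100.0 = 45.80 lb
  K2O: 16.62% × 100.0 = 16.62 lb
Mass-balance tally per oxide with the batch weights as given, per the basis as stated (each sum matches its target mass modulo rounding of the values):
  ZrO2: 29.11·0.6717 = 19.55 lb (target 19.55 lb)
  SrO: 19.94·0.7022 = 14.00 lb (target 14.00 lb)
  Al2O3: 5.982·0.6551 + 36.45·0.003000 = 4.028 lb (target 4.028 lb)
  SiO2: 29.11·0.3274 + 36.45·0.9951 = 45.80 lb (target 45.80 lb)
  K2O: 24.28·0.6845 = 16.62 lb (target 16.62 lb)
Glass mass check: Σ batch − LOI loss = 100.0 lb (oxide target masses add up to 100.0 lb; stated basis 100.0 lb — a pure rounding effect).
Whole-batch sum: Σ batch = 115.8 lb; the LOI term Σ batch·LOI equals 15.76 lb; glass ÷ batch gives a yield of 86.39%.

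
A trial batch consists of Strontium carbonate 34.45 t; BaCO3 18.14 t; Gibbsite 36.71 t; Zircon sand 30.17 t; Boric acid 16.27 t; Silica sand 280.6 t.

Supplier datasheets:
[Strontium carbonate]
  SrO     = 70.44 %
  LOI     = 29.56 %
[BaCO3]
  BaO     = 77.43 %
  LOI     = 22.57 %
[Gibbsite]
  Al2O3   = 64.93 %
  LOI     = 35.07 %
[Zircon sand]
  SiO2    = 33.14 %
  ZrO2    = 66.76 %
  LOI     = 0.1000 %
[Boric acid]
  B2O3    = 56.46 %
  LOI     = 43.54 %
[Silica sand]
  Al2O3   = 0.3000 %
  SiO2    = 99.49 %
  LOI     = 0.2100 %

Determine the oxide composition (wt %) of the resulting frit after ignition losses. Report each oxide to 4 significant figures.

Glass mass = 381.5 t (batch 416.3 − LOI 34.86).
Composition: BaO 3.682%, Al2O3 6.469%, SiO2 75.80%, SrO 6.361%, B2O3 2.408%, ZrO2 5.280%

Mid-chain values appear, rounded to four significant figures, when written out. The whole derivation maintains exact precision in every operation. Each reported number includes exactly one rounding; all derived quantities (totals, the yield, glass mass, the six compositions, ignition loss) are carried using the weight values for 381.5 t of glass in exact precision as quoted within either problem or answer.
What the batch supplies per oxide:
  BaO: 18.14·0.7743 = 14.05 t
  Al2O3: 36.71·0.6493 + 280.6·0.003000 = 24.68 t
  SiO2: 30.17·0.3314 + 280.6·0.9949 = 289.2 t
  SrO: 34.45·0.7044 = 24.27 t
  B2O3: 16.27·0.5646 = 9.186 t
  ZrO2: 30.17·0.6676 = 20.14 t
LOI: 34.45·0.2956 + 18.14·0.2257 + 36.71·0.3507 + 30.17·0.001000 + 16.27·0.4354 + 280.6·0.002100 = 34.86 t
Glass = total batch minus LOI = 416.3 − 34.86 = 381.5 t (consistent with Σ oxide mass)
wt % = 100 × oxide mass / glass mass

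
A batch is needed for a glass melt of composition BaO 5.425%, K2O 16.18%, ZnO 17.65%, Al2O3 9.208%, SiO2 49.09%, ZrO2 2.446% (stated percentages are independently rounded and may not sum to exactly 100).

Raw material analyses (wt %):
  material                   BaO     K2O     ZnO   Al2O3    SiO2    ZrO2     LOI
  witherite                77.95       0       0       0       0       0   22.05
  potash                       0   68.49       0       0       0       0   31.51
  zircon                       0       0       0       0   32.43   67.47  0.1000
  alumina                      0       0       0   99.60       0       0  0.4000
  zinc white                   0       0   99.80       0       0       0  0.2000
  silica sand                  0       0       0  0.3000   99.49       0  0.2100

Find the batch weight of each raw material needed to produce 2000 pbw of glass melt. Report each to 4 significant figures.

Batch per 2000 pbw glass melt:
  witherite: 139.2 pbw
  potash: 472.5 pbw
  zircon: 72.51 pbw
  alumina: 182.0 pbw
  zinc white: 353.7 pbw
  silica sand: 963.2 pbw
Total batch = 2183 pbw; LOI loss = 183.1 pbw; yield = 91.61%

Every computation runs at exact precision through the solve — the intermediate values are printed rounded to four significant figures within the worked lines — every reported figure sees exactly one rounding. Derived quantities, which include the six compositions, the yield, glass mass, the totals, ignition loss, are rebuilt at exact precision, as they appear in the question or the answer, starting from the weights on 2000 pbw of glass.
Oxide-by-oxide targets in 2000 pbw glass melt:
  BaO: 5.425% × 2000 = 108.5 pbw
  K2O: 16.18% × 2000 = 323.6 pbw
  ZnO: 17.65% × 2000 = 353.0 pbw
  Al2O3: 9.208% × 2000 = 184.2 pbw
  SiO2: 49.09% × 2000 = 981.8 pbw
  ZrO2: 2.446% × 2000 = 48.92 pbw
Oxide-by-oxide audit on the weights just shown, under the basis named above (every target is met by its sum exact up to rounding of places):
  BaO: 139.2·0.7795 = 108.5 pbw (target 108.5 pbw)
  K2O: 472.5·0.6849 = 323.6 pbw (target 323.6 pbw)
  ZnO: 353.7·0.9980 = 353.0 pbw (target 353.0 pbw)
  Al2O3: 182.0·0.9960 + 963.2·0.003000 = 184.2 pbw (target 184.2 pbw)
  SiO2: 72.51·0.3243 + 963.2·0.9949 = 981.8 pbw (target 981.8 pbw)
  ZrO2: 72.51·0.6747 = 48.92 pbw (target 48.92 pbw)
Glass-mass closure: batch total minus LOI = 2000 pbw (oxide target masses add up to 2000 pbw; against the stated basis, 2000 pbw — differing by rounding only).
Batch total: Σ batch = 2183 pbw; loss to ignition Σ batch·LOI = 183.1 pbw; the yield ratio, glass ÷ batch: 91.61%.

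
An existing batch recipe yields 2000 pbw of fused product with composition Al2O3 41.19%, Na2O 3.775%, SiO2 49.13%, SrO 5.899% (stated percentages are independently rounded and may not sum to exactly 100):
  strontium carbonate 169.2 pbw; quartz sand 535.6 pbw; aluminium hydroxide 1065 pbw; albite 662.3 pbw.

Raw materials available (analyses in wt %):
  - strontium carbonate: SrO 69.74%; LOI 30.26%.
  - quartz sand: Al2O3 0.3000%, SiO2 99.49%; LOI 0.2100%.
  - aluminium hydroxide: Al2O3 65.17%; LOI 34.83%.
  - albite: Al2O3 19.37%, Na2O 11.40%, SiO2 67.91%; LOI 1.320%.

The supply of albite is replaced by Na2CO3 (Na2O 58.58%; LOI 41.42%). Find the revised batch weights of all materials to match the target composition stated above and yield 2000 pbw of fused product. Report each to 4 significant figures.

Values along the way are displayed with 4-significant-figure rounding across the worked steps; all internal work holds full float precision all the way through; exactly one rounding lands on each reported number. All derived quantities, including yield, net glass mass, ignition loss, the four compositions, the totals, are carried using the weight values per 2000 pbw of glass in full precision as set out in question or answer.
Target oxide masses per 2000 pbw fused product:
  Al2O3: 41.19% × 2000 = 823.8 pbw
  Na2O: 3.775% × 2000 = 75.50 pbw
  SiO2: 49.13% × 2000 = 982.6 pbw
  SrO: 5.899% × 2000 = 118.0 pbw
Balance tally, oxide-wise, from the weights as reported, versus the basis set out (every target is met by its sum exact up to rounding of places):
  Al2O3: 987.6·0.003000 + 1260·0.6517 = 824.1 pbw (target 823.8 pbw)
  Na2O: 128.9·0.5858 = 75.51 pbw (target 75.50 pbw)
  SiO2: 987.6·0.9949 = 982.6 pbw (target 982.6 pbw)
  SrO: 169.2·0.6974 = 118.0 pbw (target 118.0 pbw)
The glass-mass cross-check: total batch − LOI = 2000 pbw (per-oxide target masses sum to 2000 pbw; the stated basis being 2000 pbw — rounding explains the deltas).
Batch total: Σ batch = 2546 pbw; loss to ignition Σ batch·LOI = 545.5 pbw; yield: glass divided by total = 78.57%.

Revised batch per 2000 pbw fused product:
  strontium carbonate: 169.2 pbw
  quartz sand: 987.6 pbw
  aluminium hydroxide: 1260 pbw
  Na2CO3: 128.9 pbw
Total batch = 2546 pbw; LOI loss = 545.5 pbw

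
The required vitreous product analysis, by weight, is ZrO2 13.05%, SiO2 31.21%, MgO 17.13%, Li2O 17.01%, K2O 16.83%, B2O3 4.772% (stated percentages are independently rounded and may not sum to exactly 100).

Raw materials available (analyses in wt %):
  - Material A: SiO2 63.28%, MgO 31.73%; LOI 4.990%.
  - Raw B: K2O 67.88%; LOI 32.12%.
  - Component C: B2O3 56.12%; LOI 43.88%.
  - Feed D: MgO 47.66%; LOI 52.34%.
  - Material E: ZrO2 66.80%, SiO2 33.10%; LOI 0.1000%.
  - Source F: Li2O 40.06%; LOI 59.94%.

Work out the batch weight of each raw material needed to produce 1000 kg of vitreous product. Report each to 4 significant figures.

Batch per 1000 kg vitreous product:
  Material A: 391.0 kg
  Raw B: 247.9 kg
  Component C: 85.03 kg
  Feed D: 99.10 kg
  Material E: 195.4 kg
  Source F: 424.6 kg
Total batch = 1443 kg; LOI loss = 443.0 kg; yield = 69.30%

The whole derivation carries full float precision through every step — working values appear, rounded to 4 significant digits, across the worked steps. A single rounding finalizes every reported result; the derived quantities are re-derived at full precision (six oxide percentages, ignition loss, totals, the yield, net glass mass) using the weight values on 1000 kg of glass, as set out in the question or the answer.
The oxide mass targets at 1000 kg vitreous product:
  ZrO2: 13.05% × 1000 = 130.5 kg
  SiO2: 31.21% × 1000 = 312.1 kg
  MgO: 17.13% × 1000 = 171.3 kg
  Li2O: 17.01% × 1000 = 170.1 kg
  K2O: 16.83% × 1000 = 168.3 kg
  B2O3: 4.772% × 1000 = 47.72 kg
Oxide-by-oxide audit on the weights just shown, on the stated basis (delivered sums recover each target modulo rounding of the values):
  ZrO2: 195.4·0.6680 = 130.5 kg (target 130.5 kg)
  SiO2: 391.0·0.6328 + 195.4·0.3310 = 312.1 kg (target 312.1 kg)
  MgO: 391.0·0.3173 + 99.10·0.4766 = 171.3 kg (target 171.3 kg)
  Li2O: 424.6·0.4006 = 170.1 kg (target 170.1 kg)
  K2O: 247.9·0.6788 = 168.3 kg (target 168.3 kg)
  B2O3: 85.03·0.5612 = 47.72 kg (target 47.72 kg)
Glass mass check: batch total minus LOI = 1000 kg (targets for the oxides total 1000 kg; with the basis standing at 1000 kg — deltas are rounding alone).
Total batch = Σ batch = 1443 kg; LOI loss = Σ batch·LOI = 443.0 kg; yield = glass ÷ total batch = 69.30%.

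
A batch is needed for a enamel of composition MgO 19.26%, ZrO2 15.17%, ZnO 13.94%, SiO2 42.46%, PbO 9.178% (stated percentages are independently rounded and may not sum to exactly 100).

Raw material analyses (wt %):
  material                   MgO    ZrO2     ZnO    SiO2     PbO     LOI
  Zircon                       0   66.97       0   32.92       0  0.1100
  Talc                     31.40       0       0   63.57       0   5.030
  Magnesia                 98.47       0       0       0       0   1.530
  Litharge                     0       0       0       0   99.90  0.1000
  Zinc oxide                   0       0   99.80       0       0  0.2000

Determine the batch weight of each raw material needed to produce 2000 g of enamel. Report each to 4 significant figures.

Batch per 2000 g enamel:
  Zircon: 453.0 g
  Talc: 1101 g
  Magnesia: 40.02 g
  Litharge: 183.7 g
  Zinc oxide: 279.4 g
Total batch = 2057 g; LOI loss = 57.23 g; yield = 97.22%

All arithmetic holds exact precision at all times; the intermediate values are displayed rounded to 4 significant figures on the page — exactly one rounding goes into every reported number. The derived quantities (the yield, ignition loss, the five compositions, totals, glass mass) are computed at full precision from the weighed amounts at 2000 g of glass, as given in the question or the answer.
Per-oxide target masses for 2000 g enamel:
  MgO: 19.26% × 2000 = 385.2 g
  ZrO2: 15.17% × 2000 = 303.4 g
  ZnO: 13.94% × 2000 = 278.8 g
  SiO2: 42.46% × 2000 = 849.2 g
  PbO: 9.178% × 2000 = 183.6 g
A balance pass over the oxides, from the weights as reported, for the quoted basis mass (oxide sums agree with the targets exact up to rounding of places):
  MgO: 1101·0.3140 + 40.02·0.9847 = 385.1 g (target 385.2 g)
  ZrO2: 453.0·0.6697 = 303.4 g (target 303.4 g)
  ZnO: 279.4·0.9980 = 278.8 g (target 278.8 g)
  SiO2: 453.0·0.3292 + 1101·0.6357 = 849.0 g (target 849.2 g)
  PbO: 183.7·0.9990 = 183.5 g (target 183.6 g)
Mass balance on the glass: total batch − LOI = 2000 g (oxide target masses add up to 2000 g; with the basis standing at 2000 g — a pure rounding effect).
Summing the batch: Σ batch = 2057 g; loss to ignition Σ batch·LOI = 57.23 g; the yield ratio, glass ÷ batch: 97.22%.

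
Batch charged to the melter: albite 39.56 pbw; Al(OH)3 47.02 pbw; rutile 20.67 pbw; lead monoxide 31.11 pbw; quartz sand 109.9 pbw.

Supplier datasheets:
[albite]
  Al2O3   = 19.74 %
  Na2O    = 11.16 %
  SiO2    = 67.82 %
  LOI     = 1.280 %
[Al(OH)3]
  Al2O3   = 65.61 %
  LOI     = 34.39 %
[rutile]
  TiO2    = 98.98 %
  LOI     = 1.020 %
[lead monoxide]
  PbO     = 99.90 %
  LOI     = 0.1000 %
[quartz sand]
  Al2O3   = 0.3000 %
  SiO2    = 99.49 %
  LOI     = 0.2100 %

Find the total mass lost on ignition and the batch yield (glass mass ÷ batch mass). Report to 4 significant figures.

LOI loss = 17.15 pbw; glass = 231.1 pbw; yield = 93.09%

Every computation carries full float precision in all steps. Mid-chain values appear rounded to 4 significant figures at each printed step. Each reported number takes exactly one rounding — all derived quantities, including five oxide percentages, totals, net glass mass, ignition loss, yield, are computed starting from the weights per 231.1 pbw of glass at full float precision exactly as shown in problem or answer.
Loss on ignition, line by line:
  albite: 39.56 × 0.01280 = 0.5064 pbw
  Al(OH)3: 47.02 × 0.3439 = 16.17 pbw
  rutile: 20.67 × 0.01020 = 0.2108 pbw
  lead monoxide: 31.11 × 0.001000 = 0.03111 pbw
  quartz sand: 109.9 × 0.002100 = 0.2308 pbw
Total LOI = 17.15 pbw
Glass = batch − LOI = 248.3 − 17.15 = 231.1 pbw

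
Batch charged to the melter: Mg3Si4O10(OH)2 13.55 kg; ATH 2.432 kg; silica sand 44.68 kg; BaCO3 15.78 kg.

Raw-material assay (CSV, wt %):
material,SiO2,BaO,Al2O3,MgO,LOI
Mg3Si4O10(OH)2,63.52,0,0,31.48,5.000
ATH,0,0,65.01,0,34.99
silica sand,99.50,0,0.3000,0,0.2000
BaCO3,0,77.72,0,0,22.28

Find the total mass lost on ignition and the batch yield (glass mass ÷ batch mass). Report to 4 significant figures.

LOI loss = 5.134 kg; glass = 71.31 kg; yield = 93.28%

The intermediate values are shown, with 4-significant-figure rounding, at each printed step. The working math holds full float precision in every operation — a single rounding finalizes each reported value. The derived quantities (totals, four oxide percentages, ignition loss, net glass mass, the yield) are re-derived in exact precision using the weight values on 71.31 kg of glass exactly as shown in question or answer.
Each material's LOI contribution:
  Mg3Si4O10(OH)2: 13.55 × 0.05000 = 0.6775 kg
  ATH: 2.432 × 0.3499 = 0.8510 kg
  silica sand: 44.68 × 0.002000 = 0.08936 kg
  BaCO3: 15.78 × 0.2228 = 3.516 kg
Total LOI = 5.134 kg
Glass = batch − LOI = 76.44 − 5.134 = 71.31 kg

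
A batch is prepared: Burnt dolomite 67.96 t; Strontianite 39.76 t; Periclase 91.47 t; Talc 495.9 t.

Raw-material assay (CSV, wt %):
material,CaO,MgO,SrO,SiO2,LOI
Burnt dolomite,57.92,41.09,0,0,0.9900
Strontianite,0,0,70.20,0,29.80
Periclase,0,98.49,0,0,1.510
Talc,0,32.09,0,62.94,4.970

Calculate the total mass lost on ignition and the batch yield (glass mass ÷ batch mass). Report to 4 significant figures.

LOI loss = 38.55 t; glass = 656.5 t; yield = 94.45%

Every computation carries full precision from first step to last — working values appear rounded off to 4 significant figures as written; a single rounding finalizes every reported value. All derived quantities, including the four compositions, ignition loss, the totals, net glass mass, yield, are re-derived from the batch weights for 656.5 t of glass at full float precision as written in question or answer.
Ignition loss by material:
  Burnt dolomite: 67.96 × 0.009900 = 0.6728 t
  Strontianite: 39.76 × 0.2980 = 11.85 t
  Periclase: 91.47 × 0.01510 = 1.381 t
  Talc: 495.9 × 0.04970 = 24.65 t
Total LOI = 38.55 t
Glass = batch − LOI = 695.1 − 38.55 = 656.5 t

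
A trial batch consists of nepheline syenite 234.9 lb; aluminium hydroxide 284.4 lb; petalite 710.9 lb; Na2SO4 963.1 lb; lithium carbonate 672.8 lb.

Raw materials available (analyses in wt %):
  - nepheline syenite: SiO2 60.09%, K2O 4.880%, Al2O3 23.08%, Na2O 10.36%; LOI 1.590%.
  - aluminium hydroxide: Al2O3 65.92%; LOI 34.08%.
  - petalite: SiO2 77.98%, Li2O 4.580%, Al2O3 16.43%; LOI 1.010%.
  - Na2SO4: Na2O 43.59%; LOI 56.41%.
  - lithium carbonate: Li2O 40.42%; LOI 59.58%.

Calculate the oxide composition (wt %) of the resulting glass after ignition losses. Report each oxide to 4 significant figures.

Mid-chain values are displayed rounded to 4 significant figures as written. All internal work runs at full float precision from first step to last. A single rounding finalizes every reported figure — derived quantities (five oxide percentages, net glass mass, yield, ignition loss, totals) are recomputed at full precision from the weighed amounts per 1814 lb of glass exactly as shown in either problem or answer.
Oxide-by-oxide delivered mass:
  SiO2: 234.9·0.6009 + 710.9·0.7798 = 695.5 lb
  Li2O: 710.9·0.04580 + 672.8·0.4042 = 304.5 lb
  K2O: 234.9·0.04880 = 11.46 lb
  Al2O3: 234.9·0.2308 + 284.4·0.6592 + 710.9·0.1643 = 358.5 lb
  Na2O: 234.9·0.1036 + 963.1·0.4359 = 444.2 lb
LOI: 234.9·0.01590 + 284.4·0.3408 + 710.9·0.01010 + 963.1·0.5641 + 672.8·0.5958 = 1052 lb
Net of LOI, the glass mass = 2866 − 1052 = 1814 lb (matching Σ of the oxides)
wt % = oxide mass / glass mass × 100

Glass mass = 1814 lb (batch 2866 − LOI 1052).
Composition: SiO2 38.34%, Li2O 16.79%, K2O 0.6319%, Al2O3 19.76%, Na2O 24.48%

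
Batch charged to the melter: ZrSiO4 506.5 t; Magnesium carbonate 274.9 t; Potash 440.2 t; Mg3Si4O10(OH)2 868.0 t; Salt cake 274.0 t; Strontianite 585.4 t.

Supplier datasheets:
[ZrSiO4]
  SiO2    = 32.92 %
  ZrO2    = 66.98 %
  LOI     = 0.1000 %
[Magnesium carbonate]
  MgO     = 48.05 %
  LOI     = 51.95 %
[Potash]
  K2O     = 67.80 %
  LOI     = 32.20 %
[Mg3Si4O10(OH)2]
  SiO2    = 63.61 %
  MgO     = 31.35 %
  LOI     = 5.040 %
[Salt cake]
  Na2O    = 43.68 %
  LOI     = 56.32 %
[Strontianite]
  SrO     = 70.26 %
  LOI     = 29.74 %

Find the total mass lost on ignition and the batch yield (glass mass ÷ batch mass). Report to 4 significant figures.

LOI loss = 657.2 t; glass = 2292 t; yield = 77.71%

Intermediates are printed (rounded to 4 significant digits) on the page — all arithmetic keeps exact precision at every stage. Every reported value is rounded a single time — the derived quantities are recomputed at full float precision (yield, six oxide percentages, the totals, LOI, glass mass) using the weight values on 2292 t of glass, exactly as printed in problem or answer.
Each material's LOI contribution:
  ZrSiO4: 506.5 × 0.001000 = 0.5065 t
  Magnesium carbonate: 274.9 × 0.5195 = 142.8 t
  Potash: 440.2 × 0.3220 = 141.7 t
  Mg3Si4O10(OH)2: 868.0 × 0.05040 = 43.75 t
  Salt cake: 274.0 × 0.5632 = 154.3 t
  Strontianite: 585.4 × 0.2974 = 174.1 t
Total LOI = 657.2 t
Glass = batch − LOI = 2949 − 657.2 = 2292 t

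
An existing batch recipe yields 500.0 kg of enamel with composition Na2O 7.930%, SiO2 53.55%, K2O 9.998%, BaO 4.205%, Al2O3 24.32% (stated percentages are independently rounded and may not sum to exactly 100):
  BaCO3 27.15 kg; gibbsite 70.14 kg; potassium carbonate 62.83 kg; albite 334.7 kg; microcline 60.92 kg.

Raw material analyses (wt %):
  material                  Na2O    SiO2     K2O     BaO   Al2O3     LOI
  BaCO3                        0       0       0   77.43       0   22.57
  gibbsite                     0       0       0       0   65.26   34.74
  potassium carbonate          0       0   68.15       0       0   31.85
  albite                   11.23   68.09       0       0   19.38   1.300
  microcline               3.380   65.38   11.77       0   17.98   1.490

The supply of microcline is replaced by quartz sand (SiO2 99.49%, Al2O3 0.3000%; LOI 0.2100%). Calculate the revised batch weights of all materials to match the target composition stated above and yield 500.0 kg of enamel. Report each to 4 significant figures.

Each numeric step keeps full precision at every stage. Mid-chain values are displayed (rounded to 4 significant digits) as written. Every reported value is rounded a single time — all derived quantities, which include glass mass, ignition loss, the yield, five oxide percentages, the totals, are rebuilt at full float precision, exactly as shown in the problem or the answer, using the weight values at 500.0 kg of glass.
Oxide mass targets, per 500.0 kg enamel:
  Na2O: 7.930% × 500.0 = 39.65 kg
  SiO2: 53.55% × 500.0 = 267.8 kg
  K2O: 9.998% × 500.0 = 49.99 kg
  BaO: 4.205% × 500.0 = 21.02 kg
  Al2O3: 24.32% × 500.0 = 121.6 kg
Verifying the oxide balance using the reported weights, versus the basis set out (summed amounts equal target values up to rounding of the answer):
  Na2O: 353.1·0.1123 = 39.65 kg (target 39.65 kg)
  SiO2: 353.1·0.6809 + 27.48·0.9949 = 267.8 kg (target 267.8 kg)
  K2O: 73.35·0.6815 = 49.99 kg (target 49.99 kg)
  BaO: 27.15·0.7743 = 21.02 kg (target 21.02 kg)
  Al2O3: 81.35·0.6526 + 353.1·0.1938 + 27.48·0.003000 = 121.6 kg (target 121.6 kg)
Mass balance on the glass: batch Σ − ignition loss = 500.0 kg (per-oxide target masses sum to 500.0 kg; the stated basis being 500.0 kg — gaps are rounding artifacts).
Batch total: Σ batch = 562.4 kg; loss to ignition Σ batch·LOI = 62.40 kg; yield = glass ÷ total batch = 88.91%.

Revised batch per 500.0 kg enamel:
  BaCO3: 27.15 kg
  gibbsite: 81.35 kg
  potassium carbonate: 73.35 kg
  albite: 353.1 kg
  quartz sand: 27.48 kg
Total batch = 562.4 kg; LOI loss = 62.40 kg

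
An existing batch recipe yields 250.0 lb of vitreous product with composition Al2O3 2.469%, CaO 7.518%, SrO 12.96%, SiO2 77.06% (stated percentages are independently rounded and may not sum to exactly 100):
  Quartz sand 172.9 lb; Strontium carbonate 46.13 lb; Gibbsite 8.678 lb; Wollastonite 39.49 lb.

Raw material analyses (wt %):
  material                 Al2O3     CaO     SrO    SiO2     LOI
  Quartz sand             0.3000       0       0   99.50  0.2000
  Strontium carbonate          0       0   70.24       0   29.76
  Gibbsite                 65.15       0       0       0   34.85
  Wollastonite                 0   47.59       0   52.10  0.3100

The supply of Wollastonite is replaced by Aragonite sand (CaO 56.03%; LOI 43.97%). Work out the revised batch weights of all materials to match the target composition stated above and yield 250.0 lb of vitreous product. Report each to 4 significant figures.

Revised batch per 250.0 lb vitreous product:
  Quartz sand: 193.6 lb
  Strontium carbonate: 46.13 lb
  Gibbsite: 8.583 lb
  Aragonite sand: 33.54 lb
Total batch = 281.9 lb; LOI loss = 31.85 lb

Each numeric step carries full precision at all times — in-progress results are displayed rounded off to 4 significant digits in the working; exactly one rounding lands on every reported figure — derived quantities, which include totals, yield, ignition loss, the four compositions, net glass mass, are computed in full precision, as written in problem or answer, from the batch weights per 250.0 lb of glass.
Oxide-by-oxide targets in 250.0 lb vitreous product:
  Al2O3: 2.469% × 250.0 = 6.172 lb
  CaO: 7.518% × 250.0 = 18.80 lb
  SrO: 12.96% × 250.0 = 32.40 lb
  SiO2: 77.06% × 250.0 = 192.6 lb
Checking each oxide sum working from each reported weight, at the basis given (delivered sums recover each target net of answer rounding effects):
  Al2O3: 193.6·0.003000 + 8.583·0.6515 = 6.173 lb (target 6.172 lb)
  CaO: 33.54·0.5603 = 18.79 lb (target 18.80 lb)
  SrO: 46.13·0.7024 = 32.40 lb (target 32.40 lb)
  SiO2: 193.6·0.9950 = 192.6 lb (target 192.6 lb)
Glass-mass bookkeeping: net batch after ignition = 250.0 lb (summing oxide targets gives 250.0 lb; versus the stated basis of 250.0 lb — differing by rounding only).
Batch total: Σ batch = 281.9 lb; the LOI term Σ batch·LOI equals 31.85 lb; glass ÷ batch gives a yield of 88.70%.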